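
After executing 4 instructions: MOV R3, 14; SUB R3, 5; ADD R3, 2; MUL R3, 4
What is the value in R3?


Register state trace:
  MOV R3, 14  → R3 = 14
  SUB R3, 5  → R3 = 14 - 5 = 9
  ADD R3, 2  → R3 = 9 + 2 = 11
  MUL R3, 4  → R3 = 11 * 4 = 44
Final: R3 = 44

44


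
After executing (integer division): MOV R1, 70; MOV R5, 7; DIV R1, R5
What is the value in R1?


Register state trace:
  MOV R1, 70  → R1 = 70
  MOV R5, 7  → R5 = 7
  DIV R1, R5  → R1 = 70 // 7 = 10
Final: R1 = 10

10


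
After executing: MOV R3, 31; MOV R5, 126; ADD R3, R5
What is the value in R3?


Register state trace:
  MOV R3, 31  → R3 = 31
  MOV R5, 126  → R5 = 126
  ADD R3, R5  → R3 = 31 + 126 = 157
Final: R3 = 157

157


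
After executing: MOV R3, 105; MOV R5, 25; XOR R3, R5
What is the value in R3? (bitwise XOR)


Register state trace:
  MOV R3, 105  → R3 = 105 (0b01101001)
  MOV R5, 25  → R5 = 25 (0b00011001)
  XOR R3, R5  → R3 = 105 XOR 25 = 112 (0b01110000)
Final: R3 = 112

112


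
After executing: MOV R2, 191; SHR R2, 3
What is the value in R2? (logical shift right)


Register state trace:
  MOV R2, 191  → R2 = 191
  SHR R2, 3  → R2 = 191 >> 3 = 191 // 2^3 = 23
Final: R2 = 23

23


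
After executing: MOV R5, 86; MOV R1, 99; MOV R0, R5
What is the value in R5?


Register state trace:
  MOV R5, 86  → R5 = 86
  MOV R1, 99  → R1 = 99
  MOV R0, R5  → R0 = 86
Final: R5 = 86

86


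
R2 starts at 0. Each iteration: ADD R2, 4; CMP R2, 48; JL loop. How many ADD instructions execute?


Loop trace (R2 starts at 0, target 48, step 4):
  ADD #1: R2 = 0 + 4 = 4  → 4 < 48, loop
  ADD #2: R2 = 4 + 4 = 8  → 8 < 48, loop
  ADD #3: R2 = 8 + 4 = 12  → 12 < 48, loop
  ADD #4: R2 = 12 + 4 = 16  → 16 < 48, loop
  ADD #5: R2 = 16 + 4 = 20  → 20 < 48, loop
  ADD #6: R2 = 20 + 4 = 24  → 24 < 48, loop
  ADD #7: R2 = 24 + 4 = 28  → 28 < 48, loop
  ADD #8: R2 = 28 + 4 = 32  → 32 < 48, loop
  ADD #9: R2 = 32 + 4 = 36  → 36 < 48, loop
  ADD #10: R2 = 36 + 4 = 40  → 40 < 48, loop
  ADD #11: R2 = 40 + 4 = 44  → 44 < 48, loop
  ADD #12: R2 = 44 + 4 = 48  → 48 >= 48, exit
Total ADD instructions: 12

12


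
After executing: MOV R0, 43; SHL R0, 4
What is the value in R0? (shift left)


Register state trace:
  MOV R0, 43  → R0 = 43
  SHL R0, 4  → R0 = 43 << 4 = 43 * 2^4 = 688
Final: R0 = 688

688


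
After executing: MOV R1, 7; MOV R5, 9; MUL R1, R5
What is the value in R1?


Register state trace:
  MOV R1, 7  → R1 = 7
  MOV R5, 9  → R5 = 9
  MUL R1, R5  → R1 = 7 * 9 = 63
Final: R1 = 63

63


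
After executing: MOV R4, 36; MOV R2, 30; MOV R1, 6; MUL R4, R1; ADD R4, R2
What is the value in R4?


Register state trace:
  MOV R4, 36  → R4 = 36
  MOV R2, 30  → R2 = 30
  MOV R1, 6  → R1 = 6
  MUL R4, R1  → R4 = 36 * 6 = 216
  ADD R4, R2  → R4 = 216 + 30 = 246
Final: R4 = 246

246


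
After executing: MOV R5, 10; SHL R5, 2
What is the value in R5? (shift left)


Register state trace:
  MOV R5, 10  → R5 = 10
  SHL R5, 2  → R5 = 10 << 2 = 10 * 2^2 = 40
Final: R5 = 40

40


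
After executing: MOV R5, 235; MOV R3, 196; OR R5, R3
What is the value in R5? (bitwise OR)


Register state trace:
  MOV R5, 235  → R5 = 235 (0b11101011)
  MOV R3, 196  → R3 = 196 (0b11000100)
  OR R5, R3   → R5 = 235 OR 196 = 239 (0b11101111)
Final: R5 = 239

239


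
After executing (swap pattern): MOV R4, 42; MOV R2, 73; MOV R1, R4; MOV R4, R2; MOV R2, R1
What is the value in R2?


Register state trace (swap pattern):
  MOV R4, 42  → R4 = 42
  MOV R2, 73  → R2 = 73
  MOV R1, R4  → R1 = 42  (save R4)
  MOV R4, R2  → R4 = 73  (R4 gets R2's value)
  MOV R2, R1  → R2 = 42  (R2 gets saved value)
Final: R2 = 42

42


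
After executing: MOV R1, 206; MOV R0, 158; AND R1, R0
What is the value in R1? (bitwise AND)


Register state trace:
  MOV R1, 206  → R1 = 206 (0b11001110)
  MOV R0, 158  → R0 = 158 (0b10011110)
  AND R1, R0  → R1 = 206 AND 158 = 142 (0b10001110)
Final: R1 = 142

142


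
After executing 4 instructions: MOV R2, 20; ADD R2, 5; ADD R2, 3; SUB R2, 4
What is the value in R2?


Register state trace:
  MOV R2, 20  → R2 = 20
  ADD R2, 5  → R2 = 20 + 5 = 25
  ADD R2, 3  → R2 = 25 + 3 = 28
  SUB R2, 4  → R2 = 28 - 4 = 24
Final: R2 = 24

24


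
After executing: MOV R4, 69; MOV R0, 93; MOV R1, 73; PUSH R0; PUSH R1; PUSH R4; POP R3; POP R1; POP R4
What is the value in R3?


Stack trace (top is rightmost):
  MOV R4, 69  → R4 = 69
  MOV R0, 93  → R0 = 93
  MOV R1, 73  → R1 = 73
  PUSH R0  → stack: [93]
  PUSH R1  → stack: [93, 73]
  PUSH R4  → stack: [93, 73, 69]
  POP R3  → R3 = 69, stack: [93, 73]
  POP R1  → R1 = 73, stack: [93]
  POP R4  → R4 = 93, stack: []
Final: R3 = 69

69


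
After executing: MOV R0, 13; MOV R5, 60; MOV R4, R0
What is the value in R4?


Register state trace:
  MOV R0, 13  → R0 = 13
  MOV R5, 60  → R5 = 60
  MOV R4, R0  → R4 = 13
Final: R4 = 13

13


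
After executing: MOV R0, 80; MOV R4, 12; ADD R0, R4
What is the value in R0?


Register state trace:
  MOV R0, 80  → R0 = 80
  MOV R4, 12  → R4 = 12
  ADD R0, R4  → R0 = 80 + 12 = 92
Final: R0 = 92

92


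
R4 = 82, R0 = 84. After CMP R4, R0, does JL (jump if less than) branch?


Trace:
  R4 = 82, R0 = 84
  CMP R4, R0  → compares 82 vs 84
  JL checks: is 82 less than 84?
  82 < 84, so condition is true
Branch taken: Yes

Yes


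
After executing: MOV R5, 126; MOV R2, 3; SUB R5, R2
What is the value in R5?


Register state trace:
  MOV R5, 126  → R5 = 126
  MOV R2, 3  → R2 = 3
  SUB R5, R2  → R5 = 126 - 3 = 123
Final: R5 = 123

123


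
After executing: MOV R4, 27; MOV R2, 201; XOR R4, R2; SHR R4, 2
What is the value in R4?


Register state trace:
  MOV R4, 27  → R4 = 27 (0b00011011)
  MOV R2, 201  → R2 = 201 (0b11001001)
  XOR R4, R2  → R4 = 27 XOR 201 = 210 (0b11010010)
  SHR R4, 2  → R4 = 210 >> 2 = 52
Final: R4 = 52

52


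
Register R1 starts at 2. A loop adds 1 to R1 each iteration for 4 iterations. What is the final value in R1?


Starting value: R1 = 2
  Iter 1: R1 = 2 + 1 = 3
  Iter 2: R1 = 3 + 1 = 4
  Iter 3: R1 = 4 + 1 = 5
  Iter 4: R1 = 5 + 1 = 6
Final: R1 = 6

6


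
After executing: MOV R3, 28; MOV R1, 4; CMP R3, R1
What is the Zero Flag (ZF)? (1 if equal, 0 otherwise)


Register state trace:
  MOV R3, 28  → R3 = 28
  MOV R1, 4  → R1 = 4
  CMP R3, R1  → computes 28 - 4 = 24
  Result is nonzero, so values are not equal
ZF = 0

0


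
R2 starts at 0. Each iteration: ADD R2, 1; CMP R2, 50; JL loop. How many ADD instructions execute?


Loop trace (R2 starts at 0, target 50, step 1):
  ADD #1: R2 = 0 + 1 = 1  → 1 < 50, loop
  ADD #2: R2 = 1 + 1 = 2  → 2 < 50, loop
  ADD #3: R2 = 2 + 1 = 3  → 3 < 50, loop
  ADD #4: R2 = 3 + 1 = 4  → 4 < 50, loop
  ADD #5: R2 = 4 + 1 = 5  → 5 < 50, loop
  ADD #6: R2 = 5 + 1 = 6  → 6 < 50, loop
  ADD #7: R2 = 6 + 1 = 7  → 7 < 50, loop
  ADD #8: R2 = 7 + 1 = 8  → 8 < 50, loop
  ADD #9: R2 = 8 + 1 = 9  → 9 < 50, loop
  ADD #10: R2 = 9 + 1 = 10  → 10 < 50, loop
  ADD #11: R2 = 10 + 1 = 11  → 11 < 50, loop
  ADD #12: R2 = 11 + 1 = 12  → 12 < 50, loop
  ADD #13: R2 = 12 + 1 = 13  → 13 < 50, loop
  ADD #14: R2 = 13 + 1 = 14  → 14 < 50, loop
  ADD #15: R2 = 14 + 1 = 15  → 15 < 50, loop
  ADD #16: R2 = 15 + 1 = 16  → 16 < 50, loop
  ADD #17: R2 = 16 + 1 = 17  → 17 < 50, loop
  ADD #18: R2 = 17 + 1 = 18  → 18 < 50, loop
  ADD #19: R2 = 18 + 1 = 19  → 19 < 50, loop
  ADD #20: R2 = 19 + 1 = 20  → 20 < 50, loop
  ADD #21: R2 = 20 + 1 = 21  → 21 < 50, loop
  ADD #22: R2 = 21 + 1 = 22  → 22 < 50, loop
  ADD #23: R2 = 22 + 1 = 23  → 23 < 50, loop
  ADD #24: R2 = 23 + 1 = 24  → 24 < 50, loop
  ADD #25: R2 = 24 + 1 = 25  → 25 < 50, loop
  ADD #26: R2 = 25 + 1 = 26  → 26 < 50, loop
  ADD #27: R2 = 26 + 1 = 27  → 27 < 50, loop
  ADD #28: R2 = 27 + 1 = 28  → 28 < 50, loop
  ADD #29: R2 = 28 + 1 = 29  → 29 < 50, loop
  ADD #30: R2 = 29 + 1 = 30  → 30 < 50, loop
  ADD #31: R2 = 30 + 1 = 31  → 31 < 50, loop
  ADD #32: R2 = 31 + 1 = 32  → 32 < 50, loop
  ADD #33: R2 = 32 + 1 = 33  → 33 < 50, loop
  ADD #34: R2 = 33 + 1 = 34  → 34 < 50, loop
  ADD #35: R2 = 34 + 1 = 35  → 35 < 50, loop
  ADD #36: R2 = 35 + 1 = 36  → 36 < 50, loop
  ADD #37: R2 = 36 + 1 = 37  → 37 < 50, loop
  ADD #38: R2 = 37 + 1 = 38  → 38 < 50, loop
  ADD #39: R2 = 38 + 1 = 39  → 39 < 50, loop
  ADD #40: R2 = 39 + 1 = 40  → 40 < 50, loop
  ADD #41: R2 = 40 + 1 = 41  → 41 < 50, loop
  ADD #42: R2 = 41 + 1 = 42  → 42 < 50, loop
  ADD #43: R2 = 42 + 1 = 43  → 43 < 50, loop
  ADD #44: R2 = 43 + 1 = 44  → 44 < 50, loop
  ADD #45: R2 = 44 + 1 = 45  → 45 < 50, loop
  ADD #46: R2 = 45 + 1 = 46  → 46 < 50, loop
  ADD #47: R2 = 46 + 1 = 47  → 47 < 50, loop
  ADD #48: R2 = 47 + 1 = 48  → 48 < 50, loop
  ADD #49: R2 = 48 + 1 = 49  → 49 < 50, loop
  ADD #50: R2 = 49 + 1 = 50  → 50 >= 50, exit
Total ADD instructions: 50

50


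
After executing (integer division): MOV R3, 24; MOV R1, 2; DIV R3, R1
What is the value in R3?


Register state trace:
  MOV R3, 24  → R3 = 24
  MOV R1, 2  → R1 = 2
  DIV R3, R1  → R3 = 24 // 2 = 12
Final: R3 = 12

12


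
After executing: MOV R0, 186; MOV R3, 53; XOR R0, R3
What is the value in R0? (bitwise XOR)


Register state trace:
  MOV R0, 186  → R0 = 186 (0b10111010)
  MOV R3, 53  → R3 = 53 (0b00110101)
  XOR R0, R3  → R0 = 186 XOR 53 = 143 (0b10001111)
Final: R0 = 143

143


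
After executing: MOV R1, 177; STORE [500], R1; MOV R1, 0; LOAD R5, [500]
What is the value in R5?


Register and memory trace:
  MOV R1, 177  → R1 = 177
  STORE [500], R1  → mem[500] = 177
  MOV R1, 0  → R1 = 0
  LOAD R5, [500]  → R5 = mem[500] = 177
Final: R5 = 177

177


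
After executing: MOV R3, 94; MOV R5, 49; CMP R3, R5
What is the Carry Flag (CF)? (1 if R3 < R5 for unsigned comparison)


Register state trace:
  MOV R3, 94  → R3 = 94
  MOV R5, 49  → R5 = 49
  CMP R3, R5  → unsigned 94 - 49: no borrow
  94 >= 49, so CF = 0
CF = 0

0


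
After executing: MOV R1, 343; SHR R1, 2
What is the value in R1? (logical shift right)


Register state trace:
  MOV R1, 343  → R1 = 343
  SHR R1, 2  → R1 = 343 >> 2 = 343 // 2^2 = 85
Final: R1 = 85

85


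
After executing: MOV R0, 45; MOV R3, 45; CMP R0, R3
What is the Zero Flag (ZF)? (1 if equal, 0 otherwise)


Register state trace:
  MOV R0, 45  → R0 = 45
  MOV R3, 45  → R3 = 45
  CMP R0, R3  → computes 45 - 45 = 0
  Result is zero, so values are equal
ZF = 1

1


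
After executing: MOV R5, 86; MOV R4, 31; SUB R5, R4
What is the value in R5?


Register state trace:
  MOV R5, 86  → R5 = 86
  MOV R4, 31  → R4 = 31
  SUB R5, R4  → R5 = 86 - 31 = 55
Final: R5 = 55

55


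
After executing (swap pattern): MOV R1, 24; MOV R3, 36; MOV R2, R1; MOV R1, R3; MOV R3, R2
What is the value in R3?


Register state trace (swap pattern):
  MOV R1, 24  → R1 = 24
  MOV R3, 36  → R3 = 36
  MOV R2, R1  → R2 = 24  (save R1)
  MOV R1, R3  → R1 = 36  (R1 gets R3's value)
  MOV R3, R2  → R3 = 24  (R3 gets saved value)
Final: R3 = 24

24


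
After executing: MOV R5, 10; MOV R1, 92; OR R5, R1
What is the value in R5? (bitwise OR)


Register state trace:
  MOV R5, 10  → R5 = 10 (0b00001010)
  MOV R1, 92  → R1 = 92 (0b01011100)
  OR R5, R1   → R5 = 10 OR 92 = 94 (0b01011110)
Final: R5 = 94

94


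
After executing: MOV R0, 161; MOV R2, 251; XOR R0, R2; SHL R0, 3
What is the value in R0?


Register state trace:
  MOV R0, 161  → R0 = 161 (0b10100001)
  MOV R2, 251  → R2 = 251 (0b11111011)
  XOR R0, R2  → R0 = 161 XOR 251 = 90 (0b01011010)
  SHL R0, 3  → R0 = 90 << 3 = 720
Final: R0 = 720

720


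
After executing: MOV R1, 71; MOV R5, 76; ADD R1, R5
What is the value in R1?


Register state trace:
  MOV R1, 71  → R1 = 71
  MOV R5, 76  → R5 = 76
  ADD R1, R5  → R1 = 71 + 76 = 147
Final: R1 = 147

147


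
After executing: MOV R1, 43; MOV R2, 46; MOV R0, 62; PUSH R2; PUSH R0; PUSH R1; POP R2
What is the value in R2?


Stack trace (top is rightmost):
  MOV R1, 43  → R1 = 43
  MOV R2, 46  → R2 = 46
  MOV R0, 62  → R0 = 62
  PUSH R2  → stack: [46]
  PUSH R0  → stack: [46, 62]
  PUSH R1  → stack: [46, 62, 43]
  POP R2  → R2 = 43, stack: [46, 62]
Final: R2 = 43

43


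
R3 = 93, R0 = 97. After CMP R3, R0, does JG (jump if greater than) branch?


Trace:
  R3 = 93, R0 = 97
  CMP R3, R0  → compares 93 vs 97
  JG checks: is 93 greater than 97?
  93 < 97, so condition is false
Branch taken: No

No


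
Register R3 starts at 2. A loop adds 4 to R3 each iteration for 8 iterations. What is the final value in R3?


Starting value: R3 = 2
  Iter 1: R3 = 2 + 4 = 6
  Iter 2: R3 = 6 + 4 = 10
  Iter 3: R3 = 10 + 4 = 14
  Iter 4: R3 = 14 + 4 = 18
  Iter 5: R3 = 18 + 4 = 22
  Iter 6: R3 = 22 + 4 = 26
  Iter 7: R3 = 26 + 4 = 30
  Iter 8: R3 = 30 + 4 = 34
Final: R3 = 34

34


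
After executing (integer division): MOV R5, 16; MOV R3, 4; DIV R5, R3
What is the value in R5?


Register state trace:
  MOV R5, 16  → R5 = 16
  MOV R3, 4  → R3 = 4
  DIV R5, R3  → R5 = 16 // 4 = 4
Final: R5 = 4

4


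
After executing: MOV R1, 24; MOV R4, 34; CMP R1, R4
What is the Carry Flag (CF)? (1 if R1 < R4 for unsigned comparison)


Register state trace:
  MOV R1, 24  → R1 = 24
  MOV R4, 34  → R4 = 34
  CMP R1, R4  → unsigned 24 - 34: borrow occurs
  24 < 34, so CF = 1
CF = 1

1


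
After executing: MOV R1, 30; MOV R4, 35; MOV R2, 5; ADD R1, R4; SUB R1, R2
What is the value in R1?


Register state trace:
  MOV R1, 30  → R1 = 30
  MOV R4, 35  → R4 = 35
  MOV R2, 5  → R2 = 5
  ADD R1, R4  → R1 = 30 + 35 = 65
  SUB R1, R2  → R1 = 65 - 5 = 60
Final: R1 = 60

60


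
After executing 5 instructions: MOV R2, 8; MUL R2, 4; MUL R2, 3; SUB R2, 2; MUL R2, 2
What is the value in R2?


Register state trace:
  MOV R2, 8  → R2 = 8
  MUL R2, 4  → R2 = 8 * 4 = 32
  MUL R2, 3  → R2 = 32 * 3 = 96
  SUB R2, 2  → R2 = 96 - 2 = 94
  MUL R2, 2  → R2 = 94 * 2 = 188
Final: R2 = 188

188


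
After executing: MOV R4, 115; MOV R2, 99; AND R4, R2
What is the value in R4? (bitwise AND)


Register state trace:
  MOV R4, 115  → R4 = 115 (0b01110011)
  MOV R2, 99  → R2 = 99 (0b01100011)
  AND R4, R2  → R4 = 115 AND 99 = 99 (0b01100011)
Final: R4 = 99

99


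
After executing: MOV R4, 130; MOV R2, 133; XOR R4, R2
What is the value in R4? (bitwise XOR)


Register state trace:
  MOV R4, 130  → R4 = 130 (0b10000010)
  MOV R2, 133  → R2 = 133 (0b10000101)
  XOR R4, R2  → R4 = 130 XOR 133 = 7 (0b00000111)
Final: R4 = 7

7


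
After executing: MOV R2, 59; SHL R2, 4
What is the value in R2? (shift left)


Register state trace:
  MOV R2, 59  → R2 = 59
  SHL R2, 4  → R2 = 59 << 4 = 59 * 2^4 = 944
Final: R2 = 944

944


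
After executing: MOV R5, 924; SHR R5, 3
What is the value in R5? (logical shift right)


Register state trace:
  MOV R5, 924  → R5 = 924
  SHR R5, 3  → R5 = 924 >> 3 = 924 // 2^3 = 115
Final: R5 = 115

115


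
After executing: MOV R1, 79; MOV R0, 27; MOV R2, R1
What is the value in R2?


Register state trace:
  MOV R1, 79  → R1 = 79
  MOV R0, 27  → R0 = 27
  MOV R2, R1  → R2 = 79
Final: R2 = 79

79


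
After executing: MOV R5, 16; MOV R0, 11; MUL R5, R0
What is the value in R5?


Register state trace:
  MOV R5, 16  → R5 = 16
  MOV R0, 11  → R0 = 11
  MUL R5, R0  → R5 = 16 * 11 = 176
Final: R5 = 176

176


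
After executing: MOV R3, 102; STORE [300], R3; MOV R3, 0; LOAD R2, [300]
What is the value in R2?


Register and memory trace:
  MOV R3, 102  → R3 = 102
  STORE [300], R3  → mem[300] = 102
  MOV R3, 0  → R3 = 0
  LOAD R2, [300]  → R2 = mem[300] = 102
Final: R2 = 102

102


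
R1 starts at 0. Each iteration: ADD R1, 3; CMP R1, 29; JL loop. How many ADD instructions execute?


Loop trace (R1 starts at 0, target 29, step 3):
  ADD #1: R1 = 0 + 3 = 3  → 3 < 29, loop
  ADD #2: R1 = 3 + 3 = 6  → 6 < 29, loop
  ADD #3: R1 = 6 + 3 = 9  → 9 < 29, loop
  ADD #4: R1 = 9 + 3 = 12  → 12 < 29, loop
  ADD #5: R1 = 12 + 3 = 15  → 15 < 29, loop
  ADD #6: R1 = 15 + 3 = 18  → 18 < 29, loop
  ADD #7: R1 = 18 + 3 = 21  → 21 < 29, loop
  ADD #8: R1 = 21 + 3 = 24  → 24 < 29, loop
  ADD #9: R1 = 24 + 3 = 27  → 27 < 29, loop
  ADD #10: R1 = 27 + 3 = 30  → 30 >= 29, exit
Total ADD instructions: 10

10


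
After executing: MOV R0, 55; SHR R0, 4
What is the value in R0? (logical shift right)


Register state trace:
  MOV R0, 55  → R0 = 55
  SHR R0, 4  → R0 = 55 >> 4 = 55 // 2^4 = 3
Final: R0 = 3

3


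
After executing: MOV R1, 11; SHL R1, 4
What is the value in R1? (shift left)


Register state trace:
  MOV R1, 11  → R1 = 11
  SHL R1, 4  → R1 = 11 << 4 = 11 * 2^4 = 176
Final: R1 = 176

176


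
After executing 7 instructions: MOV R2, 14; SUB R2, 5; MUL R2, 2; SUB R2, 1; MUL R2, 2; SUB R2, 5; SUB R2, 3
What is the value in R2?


Register state trace:
  MOV R2, 14  → R2 = 14
  SUB R2, 5  → R2 = 14 - 5 = 9
  MUL R2, 2  → R2 = 9 * 2 = 18
  SUB R2, 1  → R2 = 18 - 1 = 17
  MUL R2, 2  → R2 = 17 * 2 = 34
  SUB R2, 5  → R2 = 34 - 5 = 29
  SUB R2, 3  → R2 = 29 - 3 = 26
Final: R2 = 26

26


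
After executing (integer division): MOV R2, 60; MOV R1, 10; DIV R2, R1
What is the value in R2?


Register state trace:
  MOV R2, 60  → R2 = 60
  MOV R1, 10  → R1 = 10
  DIV R2, R1  → R2 = 60 // 10 = 6
Final: R2 = 6

6


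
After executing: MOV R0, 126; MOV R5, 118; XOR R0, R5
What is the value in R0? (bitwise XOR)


Register state trace:
  MOV R0, 126  → R0 = 126 (0b01111110)
  MOV R5, 118  → R5 = 118 (0b01110110)
  XOR R0, R5  → R0 = 126 XOR 118 = 8 (0b00001000)
Final: R0 = 8

8


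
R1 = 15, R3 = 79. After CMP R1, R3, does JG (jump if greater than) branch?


Trace:
  R1 = 15, R3 = 79
  CMP R1, R3  → compares 15 vs 79
  JG checks: is 15 greater than 79?
  15 < 79, so condition is false
Branch taken: No

No


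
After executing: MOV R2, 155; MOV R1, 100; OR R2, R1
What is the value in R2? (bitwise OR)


Register state trace:
  MOV R2, 155  → R2 = 155 (0b10011011)
  MOV R1, 100  → R1 = 100 (0b01100100)
  OR R2, R1   → R2 = 155 OR 100 = 255 (0b11111111)
Final: R2 = 255

255


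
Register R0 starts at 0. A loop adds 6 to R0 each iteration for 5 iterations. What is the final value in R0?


Starting value: R0 = 0
  Iter 1: R0 = 0 + 6 = 6
  Iter 2: R0 = 6 + 6 = 12
  Iter 3: R0 = 12 + 6 = 18
  Iter 4: R0 = 18 + 6 = 24
  Iter 5: R0 = 24 + 6 = 30
Final: R0 = 30

30


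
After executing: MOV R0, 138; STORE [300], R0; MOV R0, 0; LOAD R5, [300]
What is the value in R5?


Register and memory trace:
  MOV R0, 138  → R0 = 138
  STORE [300], R0  → mem[300] = 138
  MOV R0, 0  → R0 = 0
  LOAD R5, [300]  → R5 = mem[300] = 138
Final: R5 = 138

138


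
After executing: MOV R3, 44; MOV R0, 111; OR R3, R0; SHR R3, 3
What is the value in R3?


Register state trace:
  MOV R3, 44  → R3 = 44 (0b00101100)
  MOV R0, 111  → R0 = 111 (0b01101111)
  OR R3, R0  → R3 = 44 OR 111 = 111 (0b01101111)
  SHR R3, 3  → R3 = 111 >> 3 = 13
Final: R3 = 13

13


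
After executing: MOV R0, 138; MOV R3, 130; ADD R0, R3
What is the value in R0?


Register state trace:
  MOV R0, 138  → R0 = 138
  MOV R3, 130  → R3 = 130
  ADD R0, R3  → R0 = 138 + 130 = 268
Final: R0 = 268

268


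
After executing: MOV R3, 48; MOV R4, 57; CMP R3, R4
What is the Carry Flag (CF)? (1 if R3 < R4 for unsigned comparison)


Register state trace:
  MOV R3, 48  → R3 = 48
  MOV R4, 57  → R4 = 57
  CMP R3, R4  → unsigned 48 - 57: borrow occurs
  48 < 57, so CF = 1
CF = 1

1


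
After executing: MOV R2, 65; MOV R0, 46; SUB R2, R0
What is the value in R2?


Register state trace:
  MOV R2, 65  → R2 = 65
  MOV R0, 46  → R0 = 46
  SUB R2, R0  → R2 = 65 - 46 = 19
Final: R2 = 19

19


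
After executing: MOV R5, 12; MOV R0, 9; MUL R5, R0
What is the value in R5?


Register state trace:
  MOV R5, 12  → R5 = 12
  MOV R0, 9  → R0 = 9
  MUL R5, R0  → R5 = 12 * 9 = 108
Final: R5 = 108

108


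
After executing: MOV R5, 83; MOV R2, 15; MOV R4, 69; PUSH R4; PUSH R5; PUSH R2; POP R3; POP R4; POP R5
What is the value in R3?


Stack trace (top is rightmost):
  MOV R5, 83  → R5 = 83
  MOV R2, 15  → R2 = 15
  MOV R4, 69  → R4 = 69
  PUSH R4  → stack: [69]
  PUSH R5  → stack: [69, 83]
  PUSH R2  → stack: [69, 83, 15]
  POP R3  → R3 = 15, stack: [69, 83]
  POP R4  → R4 = 83, stack: [69]
  POP R5  → R5 = 69, stack: []
Final: R3 = 15

15


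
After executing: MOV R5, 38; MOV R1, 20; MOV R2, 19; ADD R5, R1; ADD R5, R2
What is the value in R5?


Register state trace:
  MOV R5, 38  → R5 = 38
  MOV R1, 20  → R1 = 20
  MOV R2, 19  → R2 = 19
  ADD R5, R1  → R5 = 38 + 20 = 58
  ADD R5, R2  → R5 = 58 + 19 = 77
Final: R5 = 77

77


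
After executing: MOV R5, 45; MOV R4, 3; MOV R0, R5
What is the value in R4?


Register state trace:
  MOV R5, 45  → R5 = 45
  MOV R4, 3  → R4 = 3
  MOV R0, R5  → R0 = 45
Final: R4 = 3

3


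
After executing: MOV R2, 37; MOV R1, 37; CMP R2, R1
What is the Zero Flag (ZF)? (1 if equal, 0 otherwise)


Register state trace:
  MOV R2, 37  → R2 = 37
  MOV R1, 37  → R1 = 37
  CMP R2, R1  → computes 37 - 37 = 0
  Result is zero, so values are equal
ZF = 1

1


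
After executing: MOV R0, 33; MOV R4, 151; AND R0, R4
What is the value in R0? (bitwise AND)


Register state trace:
  MOV R0, 33  → R0 = 33 (0b00100001)
  MOV R4, 151  → R4 = 151 (0b10010111)
  AND R0, R4  → R0 = 33 AND 151 = 1 (0b00000001)
Final: R0 = 1

1


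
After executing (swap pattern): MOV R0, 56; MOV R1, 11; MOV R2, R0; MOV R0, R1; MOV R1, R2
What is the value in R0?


Register state trace (swap pattern):
  MOV R0, 56  → R0 = 56
  MOV R1, 11  → R1 = 11
  MOV R2, R0  → R2 = 56  (save R0)
  MOV R0, R1  → R0 = 11  (R0 gets R1's value)
  MOV R1, R2  → R1 = 56  (R1 gets saved value)
Final: R0 = 11

11


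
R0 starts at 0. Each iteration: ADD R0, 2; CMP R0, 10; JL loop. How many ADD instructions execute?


Loop trace (R0 starts at 0, target 10, step 2):
  ADD #1: R0 = 0 + 2 = 2  → 2 < 10, loop
  ADD #2: R0 = 2 + 2 = 4  → 4 < 10, loop
  ADD #3: R0 = 4 + 2 = 6  → 6 < 10, loop
  ADD #4: R0 = 6 + 2 = 8  → 8 < 10, loop
  ADD #5: R0 = 8 + 2 = 10  → 10 >= 10, exit
Total ADD instructions: 5

5


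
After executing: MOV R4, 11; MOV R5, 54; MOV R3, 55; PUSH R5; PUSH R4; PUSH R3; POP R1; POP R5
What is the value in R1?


Stack trace (top is rightmost):
  MOV R4, 11  → R4 = 11
  MOV R5, 54  → R5 = 54
  MOV R3, 55  → R3 = 55
  PUSH R5  → stack: [54]
  PUSH R4  → stack: [54, 11]
  PUSH R3  → stack: [54, 11, 55]
  POP R1  → R1 = 55, stack: [54, 11]
  POP R5  → R5 = 11, stack: [54]
Final: R1 = 55

55


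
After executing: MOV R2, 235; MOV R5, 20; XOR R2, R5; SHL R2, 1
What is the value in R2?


Register state trace:
  MOV R2, 235  → R2 = 235 (0b11101011)
  MOV R5, 20  → R5 = 20 (0b00010100)
  XOR R2, R5  → R2 = 235 XOR 20 = 255 (0b11111111)
  SHL R2, 1  → R2 = 255 << 1 = 510
Final: R2 = 510

510


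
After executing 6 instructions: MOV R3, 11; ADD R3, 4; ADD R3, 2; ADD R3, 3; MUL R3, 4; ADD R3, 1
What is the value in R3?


Register state trace:
  MOV R3, 11  → R3 = 11
  ADD R3, 4  → R3 = 11 + 4 = 15
  ADD R3, 2  → R3 = 15 + 2 = 17
  ADD R3, 3  → R3 = 17 + 3 = 20
  MUL R3, 4  → R3 = 20 * 4 = 80
  ADD R3, 1  → R3 = 80 + 1 = 81
Final: R3 = 81

81


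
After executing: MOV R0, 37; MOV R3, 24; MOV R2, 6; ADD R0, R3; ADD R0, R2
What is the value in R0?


Register state trace:
  MOV R0, 37  → R0 = 37
  MOV R3, 24  → R3 = 24
  MOV R2, 6  → R2 = 6
  ADD R0, R3  → R0 = 37 + 24 = 61
  ADD R0, R2  → R0 = 61 + 6 = 67
Final: R0 = 67

67


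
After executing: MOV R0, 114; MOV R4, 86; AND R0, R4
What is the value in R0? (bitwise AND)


Register state trace:
  MOV R0, 114  → R0 = 114 (0b01110010)
  MOV R4, 86  → R4 = 86 (0b01010110)
  AND R0, R4  → R0 = 114 AND 86 = 82 (0b01010010)
Final: R0 = 82

82


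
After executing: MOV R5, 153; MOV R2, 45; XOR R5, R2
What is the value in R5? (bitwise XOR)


Register state trace:
  MOV R5, 153  → R5 = 153 (0b10011001)
  MOV R2, 45  → R2 = 45 (0b00101101)
  XOR R5, R2  → R5 = 153 XOR 45 = 180 (0b10110100)
Final: R5 = 180

180


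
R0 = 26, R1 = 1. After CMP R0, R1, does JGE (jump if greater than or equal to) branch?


Trace:
  R0 = 26, R1 = 1
  CMP R0, R1  → compares 26 vs 1
  JGE checks: is 26 greater than or equal to 1?
  26 > 1, so condition is true
Branch taken: Yes

Yes


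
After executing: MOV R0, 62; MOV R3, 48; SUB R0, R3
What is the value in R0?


Register state trace:
  MOV R0, 62  → R0 = 62
  MOV R3, 48  → R3 = 48
  SUB R0, R3  → R0 = 62 - 48 = 14
Final: R0 = 14

14


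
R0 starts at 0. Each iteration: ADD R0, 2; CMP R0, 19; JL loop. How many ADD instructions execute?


Loop trace (R0 starts at 0, target 19, step 2):
  ADD #1: R0 = 0 + 2 = 2  → 2 < 19, loop
  ADD #2: R0 = 2 + 2 = 4  → 4 < 19, loop
  ADD #3: R0 = 4 + 2 = 6  → 6 < 19, loop
  ADD #4: R0 = 6 + 2 = 8  → 8 < 19, loop
  ADD #5: R0 = 8 + 2 = 10  → 10 < 19, loop
  ADD #6: R0 = 10 + 2 = 12  → 12 < 19, loop
  ADD #7: R0 = 12 + 2 = 14  → 14 < 19, loop
  ADD #8: R0 = 14 + 2 = 16  → 16 < 19, loop
  ADD #9: R0 = 16 + 2 = 18  → 18 < 19, loop
  ADD #10: R0 = 18 + 2 = 20  → 20 >= 19, exit
Total ADD instructions: 10

10


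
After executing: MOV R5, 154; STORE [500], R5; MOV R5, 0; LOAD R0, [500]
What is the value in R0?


Register and memory trace:
  MOV R5, 154  → R5 = 154
  STORE [500], R5  → mem[500] = 154
  MOV R5, 0  → R5 = 0
  LOAD R0, [500]  → R0 = mem[500] = 154
Final: R0 = 154

154


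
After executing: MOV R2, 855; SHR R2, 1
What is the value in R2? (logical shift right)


Register state trace:
  MOV R2, 855  → R2 = 855
  SHR R2, 1  → R2 = 855 >> 1 = 855 // 2^1 = 427
Final: R2 = 427

427


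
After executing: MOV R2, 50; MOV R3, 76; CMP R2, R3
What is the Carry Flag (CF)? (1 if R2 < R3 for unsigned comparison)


Register state trace:
  MOV R2, 50  → R2 = 50
  MOV R3, 76  → R3 = 76
  CMP R2, R3  → unsigned 50 - 76: borrow occurs
  50 < 76, so CF = 1
CF = 1

1


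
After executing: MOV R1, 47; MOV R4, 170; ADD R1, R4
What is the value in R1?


Register state trace:
  MOV R1, 47  → R1 = 47
  MOV R4, 170  → R4 = 170
  ADD R1, R4  → R1 = 47 + 170 = 217
Final: R1 = 217

217


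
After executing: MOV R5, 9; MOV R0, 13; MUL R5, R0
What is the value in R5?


Register state trace:
  MOV R5, 9  → R5 = 9
  MOV R0, 13  → R0 = 13
  MUL R5, R0  → R5 = 9 * 13 = 117
Final: R5 = 117

117


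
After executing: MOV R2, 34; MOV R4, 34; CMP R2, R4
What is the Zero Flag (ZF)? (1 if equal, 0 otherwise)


Register state trace:
  MOV R2, 34  → R2 = 34
  MOV R4, 34  → R4 = 34
  CMP R2, R4  → computes 34 - 34 = 0
  Result is zero, so values are equal
ZF = 1

1


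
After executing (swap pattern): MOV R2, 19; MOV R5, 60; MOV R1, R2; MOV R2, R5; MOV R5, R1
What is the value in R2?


Register state trace (swap pattern):
  MOV R2, 19  → R2 = 19
  MOV R5, 60  → R5 = 60
  MOV R1, R2  → R1 = 19  (save R2)
  MOV R2, R5  → R2 = 60  (R2 gets R5's value)
  MOV R5, R1  → R5 = 19  (R5 gets saved value)
Final: R2 = 60

60


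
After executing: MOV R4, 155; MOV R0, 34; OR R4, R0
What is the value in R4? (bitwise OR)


Register state trace:
  MOV R4, 155  → R4 = 155 (0b10011011)
  MOV R0, 34  → R0 = 34 (0b00100010)
  OR R4, R0   → R4 = 155 OR 34 = 187 (0b10111011)
Final: R4 = 187

187


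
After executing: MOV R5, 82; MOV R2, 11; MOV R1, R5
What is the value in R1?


Register state trace:
  MOV R5, 82  → R5 = 82
  MOV R2, 11  → R2 = 11
  MOV R1, R5  → R1 = 82
Final: R1 = 82

82


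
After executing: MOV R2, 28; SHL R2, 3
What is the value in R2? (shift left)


Register state trace:
  MOV R2, 28  → R2 = 28
  SHL R2, 3  → R2 = 28 << 3 = 28 * 2^3 = 224
Final: R2 = 224

224


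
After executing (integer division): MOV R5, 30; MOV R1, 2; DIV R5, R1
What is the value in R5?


Register state trace:
  MOV R5, 30  → R5 = 30
  MOV R1, 2  → R1 = 2
  DIV R5, R1  → R5 = 30 // 2 = 15
Final: R5 = 15

15


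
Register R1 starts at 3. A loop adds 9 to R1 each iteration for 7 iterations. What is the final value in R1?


Starting value: R1 = 3
  Iter 1: R1 = 3 + 9 = 12
  Iter 2: R1 = 12 + 9 = 21
  Iter 3: R1 = 21 + 9 = 30
  Iter 4: R1 = 30 + 9 = 39
  Iter 5: R1 = 39 + 9 = 48
  Iter 6: R1 = 48 + 9 = 57
  Iter 7: R1 = 57 + 9 = 66
Final: R1 = 66

66


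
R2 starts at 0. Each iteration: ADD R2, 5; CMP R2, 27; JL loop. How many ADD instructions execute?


Loop trace (R2 starts at 0, target 27, step 5):
  ADD #1: R2 = 0 + 5 = 5  → 5 < 27, loop
  ADD #2: R2 = 5 + 5 = 10  → 10 < 27, loop
  ADD #3: R2 = 10 + 5 = 15  → 15 < 27, loop
  ADD #4: R2 = 15 + 5 = 20  → 20 < 27, loop
  ADD #5: R2 = 20 + 5 = 25  → 25 < 27, loop
  ADD #6: R2 = 25 + 5 = 30  → 30 >= 27, exit
Total ADD instructions: 6

6


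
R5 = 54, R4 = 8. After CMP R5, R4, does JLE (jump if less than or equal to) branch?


Trace:
  R5 = 54, R4 = 8
  CMP R5, R4  → compares 54 vs 8
  JLE checks: is 54 less than or equal to 8?
  54 > 8, so condition is false
Branch taken: No

No


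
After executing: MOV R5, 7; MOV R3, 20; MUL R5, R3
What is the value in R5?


Register state trace:
  MOV R5, 7  → R5 = 7
  MOV R3, 20  → R3 = 20
  MUL R5, R3  → R5 = 7 * 20 = 140
Final: R5 = 140

140


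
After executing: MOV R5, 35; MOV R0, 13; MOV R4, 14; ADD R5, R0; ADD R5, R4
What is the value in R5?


Register state trace:
  MOV R5, 35  → R5 = 35
  MOV R0, 13  → R0 = 13
  MOV R4, 14  → R4 = 14
  ADD R5, R0  → R5 = 35 + 13 = 48
  ADD R5, R4  → R5 = 48 + 14 = 62
Final: R5 = 62

62


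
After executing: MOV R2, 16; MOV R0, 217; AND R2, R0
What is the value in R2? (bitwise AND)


Register state trace:
  MOV R2, 16  → R2 = 16 (0b00010000)
  MOV R0, 217  → R0 = 217 (0b11011001)
  AND R2, R0  → R2 = 16 AND 217 = 16 (0b00010000)
Final: R2 = 16

16


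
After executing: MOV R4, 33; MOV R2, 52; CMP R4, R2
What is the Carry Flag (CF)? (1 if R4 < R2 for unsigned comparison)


Register state trace:
  MOV R4, 33  → R4 = 33
  MOV R2, 52  → R2 = 52
  CMP R4, R2  → unsigned 33 - 52: borrow occurs
  33 < 52, so CF = 1
CF = 1

1


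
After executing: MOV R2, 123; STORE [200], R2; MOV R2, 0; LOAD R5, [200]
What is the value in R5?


Register and memory trace:
  MOV R2, 123  → R2 = 123
  STORE [200], R2  → mem[200] = 123
  MOV R2, 0  → R2 = 0
  LOAD R5, [200]  → R5 = mem[200] = 123
Final: R5 = 123

123


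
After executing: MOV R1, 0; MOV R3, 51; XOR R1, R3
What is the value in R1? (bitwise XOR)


Register state trace:
  MOV R1, 0  → R1 = 0 (0b00000000)
  MOV R3, 51  → R3 = 51 (0b00110011)
  XOR R1, R3  → R1 = 0 XOR 51 = 51 (0b00110011)
Final: R1 = 51

51


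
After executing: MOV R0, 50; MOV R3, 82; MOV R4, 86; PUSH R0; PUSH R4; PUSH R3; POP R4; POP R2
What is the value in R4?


Stack trace (top is rightmost):
  MOV R0, 50  → R0 = 50
  MOV R3, 82  → R3 = 82
  MOV R4, 86  → R4 = 86
  PUSH R0  → stack: [50]
  PUSH R4  → stack: [50, 86]
  PUSH R3  → stack: [50, 86, 82]
  POP R4  → R4 = 82, stack: [50, 86]
  POP R2  → R2 = 86, stack: [50]
Final: R4 = 82

82


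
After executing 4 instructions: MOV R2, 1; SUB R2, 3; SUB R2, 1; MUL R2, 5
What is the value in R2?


Register state trace:
  MOV R2, 1  → R2 = 1
  SUB R2, 3  → R2 = 1 - 3 = -2
  SUB R2, 1  → R2 = -2 - 1 = -3
  MUL R2, 5  → R2 = -3 * 5 = -15
Final: R2 = -15

-15


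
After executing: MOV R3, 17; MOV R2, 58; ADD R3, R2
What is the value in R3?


Register state trace:
  MOV R3, 17  → R3 = 17
  MOV R2, 58  → R2 = 58
  ADD R3, R2  → R3 = 17 + 58 = 75
Final: R3 = 75

75


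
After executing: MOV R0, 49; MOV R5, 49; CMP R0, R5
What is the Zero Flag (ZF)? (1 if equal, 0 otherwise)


Register state trace:
  MOV R0, 49  → R0 = 49
  MOV R5, 49  → R5 = 49
  CMP R0, R5  → computes 49 - 49 = 0
  Result is zero, so values are equal
ZF = 1

1


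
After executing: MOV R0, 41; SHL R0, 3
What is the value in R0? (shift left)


Register state trace:
  MOV R0, 41  → R0 = 41
  SHL R0, 3  → R0 = 41 << 3 = 41 * 2^3 = 328
Final: R0 = 328

328


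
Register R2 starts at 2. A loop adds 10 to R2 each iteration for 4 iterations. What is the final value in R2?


Starting value: R2 = 2
  Iter 1: R2 = 2 + 10 = 12
  Iter 2: R2 = 12 + 10 = 22
  Iter 3: R2 = 22 + 10 = 32
  Iter 4: R2 = 32 + 10 = 42
Final: R2 = 42

42


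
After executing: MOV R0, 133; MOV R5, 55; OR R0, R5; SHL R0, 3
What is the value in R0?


Register state trace:
  MOV R0, 133  → R0 = 133 (0b10000101)
  MOV R5, 55  → R5 = 55 (0b00110111)
  OR R0, R5  → R0 = 133 OR 55 = 183 (0b10110111)
  SHL R0, 3  → R0 = 183 << 3 = 1464
Final: R0 = 1464

1464


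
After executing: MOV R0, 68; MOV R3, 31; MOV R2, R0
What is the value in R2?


Register state trace:
  MOV R0, 68  → R0 = 68
  MOV R3, 31  → R3 = 31
  MOV R2, R0  → R2 = 68
Final: R2 = 68

68


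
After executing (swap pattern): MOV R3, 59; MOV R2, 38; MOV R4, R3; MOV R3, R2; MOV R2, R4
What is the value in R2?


Register state trace (swap pattern):
  MOV R3, 59  → R3 = 59
  MOV R2, 38  → R2 = 38
  MOV R4, R3  → R4 = 59  (save R3)
  MOV R3, R2  → R3 = 38  (R3 gets R2's value)
  MOV R2, R4  → R2 = 59  (R2 gets saved value)
Final: R2 = 59

59


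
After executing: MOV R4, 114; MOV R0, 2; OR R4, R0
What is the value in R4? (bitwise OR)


Register state trace:
  MOV R4, 114  → R4 = 114 (0b01110010)
  MOV R0, 2  → R0 = 2 (0b00000010)
  OR R4, R0   → R4 = 114 OR 2 = 114 (0b01110010)
Final: R4 = 114

114


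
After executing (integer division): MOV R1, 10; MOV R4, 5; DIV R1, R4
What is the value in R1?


Register state trace:
  MOV R1, 10  → R1 = 10
  MOV R4, 5  → R4 = 5
  DIV R1, R4  → R1 = 10 // 5 = 2
Final: R1 = 2

2


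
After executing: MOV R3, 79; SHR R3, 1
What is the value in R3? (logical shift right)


Register state trace:
  MOV R3, 79  → R3 = 79
  SHR R3, 1  → R3 = 79 >> 1 = 79 // 2^1 = 39
Final: R3 = 39

39


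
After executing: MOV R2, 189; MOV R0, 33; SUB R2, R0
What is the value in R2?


Register state trace:
  MOV R2, 189  → R2 = 189
  MOV R0, 33  → R0 = 33
  SUB R2, R0  → R2 = 189 - 33 = 156
Final: R2 = 156

156


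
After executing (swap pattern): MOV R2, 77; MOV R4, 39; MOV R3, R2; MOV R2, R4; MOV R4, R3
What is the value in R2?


Register state trace (swap pattern):
  MOV R2, 77  → R2 = 77
  MOV R4, 39  → R4 = 39
  MOV R3, R2  → R3 = 77  (save R2)
  MOV R2, R4  → R2 = 39  (R2 gets R4's value)
  MOV R4, R3  → R4 = 77  (R4 gets saved value)
Final: R2 = 39

39


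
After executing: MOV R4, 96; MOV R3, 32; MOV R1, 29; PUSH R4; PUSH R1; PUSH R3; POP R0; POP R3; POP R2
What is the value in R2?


Stack trace (top is rightmost):
  MOV R4, 96  → R4 = 96
  MOV R3, 32  → R3 = 32
  MOV R1, 29  → R1 = 29
  PUSH R4  → stack: [96]
  PUSH R1  → stack: [96, 29]
  PUSH R3  → stack: [96, 29, 32]
  POP R0  → R0 = 32, stack: [96, 29]
  POP R3  → R3 = 29, stack: [96]
  POP R2  → R2 = 96, stack: []
Final: R2 = 96

96


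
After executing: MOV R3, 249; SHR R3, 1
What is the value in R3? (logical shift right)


Register state trace:
  MOV R3, 249  → R3 = 249
  SHR R3, 1  → R3 = 249 >> 1 = 249 // 2^1 = 124
Final: R3 = 124

124


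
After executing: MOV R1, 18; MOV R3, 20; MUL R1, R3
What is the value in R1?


Register state trace:
  MOV R1, 18  → R1 = 18
  MOV R3, 20  → R3 = 20
  MUL R1, R3  → R1 = 18 * 20 = 360
Final: R1 = 360

360


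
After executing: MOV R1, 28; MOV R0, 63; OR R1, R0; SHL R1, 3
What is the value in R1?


Register state trace:
  MOV R1, 28  → R1 = 28 (0b00011100)
  MOV R0, 63  → R0 = 63 (0b00111111)
  OR R1, R0  → R1 = 28 OR 63 = 63 (0b00111111)
  SHL R1, 3  → R1 = 63 << 3 = 504
Final: R1 = 504

504


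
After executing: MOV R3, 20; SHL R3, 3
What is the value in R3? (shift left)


Register state trace:
  MOV R3, 20  → R3 = 20
  SHL R3, 3  → R3 = 20 << 3 = 20 * 2^3 = 160
Final: R3 = 160

160


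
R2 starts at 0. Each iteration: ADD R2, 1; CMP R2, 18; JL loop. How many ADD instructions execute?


Loop trace (R2 starts at 0, target 18, step 1):
  ADD #1: R2 = 0 + 1 = 1  → 1 < 18, loop
  ADD #2: R2 = 1 + 1 = 2  → 2 < 18, loop
  ADD #3: R2 = 2 + 1 = 3  → 3 < 18, loop
  ADD #4: R2 = 3 + 1 = 4  → 4 < 18, loop
  ADD #5: R2 = 4 + 1 = 5  → 5 < 18, loop
  ADD #6: R2 = 5 + 1 = 6  → 6 < 18, loop
  ADD #7: R2 = 6 + 1 = 7  → 7 < 18, loop
  ADD #8: R2 = 7 + 1 = 8  → 8 < 18, loop
  ADD #9: R2 = 8 + 1 = 9  → 9 < 18, loop
  ADD #10: R2 = 9 + 1 = 10  → 10 < 18, loop
  ADD #11: R2 = 10 + 1 = 11  → 11 < 18, loop
  ADD #12: R2 = 11 + 1 = 12  → 12 < 18, loop
  ADD #13: R2 = 12 + 1 = 13  → 13 < 18, loop
  ADD #14: R2 = 13 + 1 = 14  → 14 < 18, loop
  ADD #15: R2 = 14 + 1 = 15  → 15 < 18, loop
  ADD #16: R2 = 15 + 1 = 16  → 16 < 18, loop
  ADD #17: R2 = 16 + 1 = 17  → 17 < 18, loop
  ADD #18: R2 = 17 + 1 = 18  → 18 >= 18, exit
Total ADD instructions: 18

18


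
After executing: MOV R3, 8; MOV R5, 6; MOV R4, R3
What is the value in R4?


Register state trace:
  MOV R3, 8  → R3 = 8
  MOV R5, 6  → R5 = 6
  MOV R4, R3  → R4 = 8
Final: R4 = 8

8


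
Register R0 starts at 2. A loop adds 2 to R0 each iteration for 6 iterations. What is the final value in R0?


Starting value: R0 = 2
  Iter 1: R0 = 2 + 2 = 4
  Iter 2: R0 = 4 + 2 = 6
  Iter 3: R0 = 6 + 2 = 8
  Iter 4: R0 = 8 + 2 = 10
  Iter 5: R0 = 10 + 2 = 12
  Iter 6: R0 = 12 + 2 = 14
Final: R0 = 14

14


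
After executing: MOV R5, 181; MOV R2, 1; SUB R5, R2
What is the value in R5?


Register state trace:
  MOV R5, 181  → R5 = 181
  MOV R2, 1  → R2 = 1
  SUB R5, R2  → R5 = 181 - 1 = 180
Final: R5 = 180

180


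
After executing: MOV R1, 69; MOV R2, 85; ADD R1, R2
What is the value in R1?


Register state trace:
  MOV R1, 69  → R1 = 69
  MOV R2, 85  → R2 = 85
  ADD R1, R2  → R1 = 69 + 85 = 154
Final: R1 = 154

154


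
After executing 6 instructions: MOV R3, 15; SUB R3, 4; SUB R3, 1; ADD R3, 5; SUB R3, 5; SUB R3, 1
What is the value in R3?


Register state trace:
  MOV R3, 15  → R3 = 15
  SUB R3, 4  → R3 = 15 - 4 = 11
  SUB R3, 1  → R3 = 11 - 1 = 10
  ADD R3, 5  → R3 = 10 + 5 = 15
  SUB R3, 5  → R3 = 15 - 5 = 10
  SUB R3, 1  → R3 = 10 - 1 = 9
Final: R3 = 9

9


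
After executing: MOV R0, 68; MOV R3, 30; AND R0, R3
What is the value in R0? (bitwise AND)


Register state trace:
  MOV R0, 68  → R0 = 68 (0b01000100)
  MOV R3, 30  → R3 = 30 (0b00011110)
  AND R0, R3  → R0 = 68 AND 30 = 4 (0b00000100)
Final: R0 = 4

4


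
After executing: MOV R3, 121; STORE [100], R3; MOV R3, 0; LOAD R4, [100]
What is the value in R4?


Register and memory trace:
  MOV R3, 121  → R3 = 121
  STORE [100], R3  → mem[100] = 121
  MOV R3, 0  → R3 = 0
  LOAD R4, [100]  → R4 = mem[100] = 121
Final: R4 = 121

121


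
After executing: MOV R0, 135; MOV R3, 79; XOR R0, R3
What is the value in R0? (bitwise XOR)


Register state trace:
  MOV R0, 135  → R0 = 135 (0b10000111)
  MOV R3, 79  → R3 = 79 (0b01001111)
  XOR R0, R3  → R0 = 135 XOR 79 = 200 (0b11001000)
Final: R0 = 200

200


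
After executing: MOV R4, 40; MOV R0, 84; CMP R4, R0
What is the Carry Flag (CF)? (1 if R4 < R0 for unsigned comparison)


Register state trace:
  MOV R4, 40  → R4 = 40
  MOV R0, 84  → R0 = 84
  CMP R4, R0  → unsigned 40 - 84: borrow occurs
  40 < 84, so CF = 1
CF = 1

1


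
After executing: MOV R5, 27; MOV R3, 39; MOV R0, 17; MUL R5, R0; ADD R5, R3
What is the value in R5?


Register state trace:
  MOV R5, 27  → R5 = 27
  MOV R3, 39  → R3 = 39
  MOV R0, 17  → R0 = 17
  MUL R5, R0  → R5 = 27 * 17 = 459
  ADD R5, R3  → R5 = 459 + 39 = 498
Final: R5 = 498

498
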